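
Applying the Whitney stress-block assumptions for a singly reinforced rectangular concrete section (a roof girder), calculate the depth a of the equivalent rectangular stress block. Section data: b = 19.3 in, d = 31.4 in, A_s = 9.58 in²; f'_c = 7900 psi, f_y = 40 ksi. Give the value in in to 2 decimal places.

T = A_s f_y = 9.58 × 40 = 383.2 kips.
a = T/(0.85 f'_c b) = 383.2/(0.85 × 7.9 × 19.3) = 2.96 in.

a ≈ 2.96 in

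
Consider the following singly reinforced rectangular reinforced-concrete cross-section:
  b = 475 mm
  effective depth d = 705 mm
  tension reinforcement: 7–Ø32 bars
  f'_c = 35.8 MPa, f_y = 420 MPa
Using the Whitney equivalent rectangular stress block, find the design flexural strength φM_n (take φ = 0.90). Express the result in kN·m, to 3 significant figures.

φM_n ≈ 1330 kN·m

A_s = 7 × 804 = 5628 mm².
T = A_s f_y = 5628 × 420 = 2363760 N = 2363.76 kN.
From C = T: a = T/(0.85 f'_c b) = 2363760/(0.85 × 35.8 × 475) = 163.53 mm.
M_n = T(d − a/2) = 2363.76 kN × (705 − 81.765) mm = 1473.18 kN·m.
φM_n = 0.90 × 1473.18 = 1325.86 kN·m.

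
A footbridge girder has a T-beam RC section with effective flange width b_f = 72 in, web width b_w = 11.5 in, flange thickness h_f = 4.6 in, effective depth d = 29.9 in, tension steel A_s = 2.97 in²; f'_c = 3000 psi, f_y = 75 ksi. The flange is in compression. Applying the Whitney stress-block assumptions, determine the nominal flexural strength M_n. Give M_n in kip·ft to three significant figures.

Tension: T = A_s f_y = 2.97 × 75 = 222.75 kips.
Try a within the flange: a = T/(0.85 f'_c b_f) = 222.75/(0.85 × 3 × 72) = 1.213 in.
Since a = 1.213 ≤ h_f = 4.6 in, the stress block lies entirely in the flange; analyse as a rectangular beam of width b_f.
M_n = T(d − a/2) = 222.75 × (29.9 − 0.6065) = 6525.1 kip·in.
M_n = 6525.1/12 = 543.76 kip·ft.

M_n ≈ 544 kip·ft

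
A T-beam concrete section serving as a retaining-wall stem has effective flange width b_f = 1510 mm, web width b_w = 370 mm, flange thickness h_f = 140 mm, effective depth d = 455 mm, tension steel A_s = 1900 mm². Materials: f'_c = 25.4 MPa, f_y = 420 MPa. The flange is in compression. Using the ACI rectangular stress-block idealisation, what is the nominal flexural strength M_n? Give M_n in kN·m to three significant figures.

Tension: T = A_s f_y = 1900 × 420 = 798000 N.
Try a within the flange: a = T/(0.85 f'_c b_f) = 798000/(0.85 × 25.4 × 1510) = 24.48 mm.
Since a = 24.48 ≤ h_f = 140 mm, the stress block lies entirely in the flange; analyse as a rectangular beam of width b_f.
M_n = T(d − a/2) = 798000 × (455 − 12.24) = 353.32 × 10⁶ N·mm.
M_n = 353.32 kN·m.

M_n ≈ 353 kN·m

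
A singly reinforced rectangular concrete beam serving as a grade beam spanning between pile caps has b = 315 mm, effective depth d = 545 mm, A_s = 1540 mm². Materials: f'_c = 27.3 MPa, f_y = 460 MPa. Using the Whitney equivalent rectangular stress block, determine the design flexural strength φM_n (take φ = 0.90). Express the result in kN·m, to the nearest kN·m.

φM_n ≈ 317 kN·m

T = A_s f_y = 1540 × 460 = 708400 N = 708.4 kN.
From C = T: a = T/(0.85 f'_c b) = 708400/(0.85 × 27.3 × 315) = 96.91 mm.
M_n = T(d − a/2) = 708.4 kN × (545 − 48.455) mm = 351.75 kN·m.
φM_n = 0.90 × 351.75 = 316.58 kN·m.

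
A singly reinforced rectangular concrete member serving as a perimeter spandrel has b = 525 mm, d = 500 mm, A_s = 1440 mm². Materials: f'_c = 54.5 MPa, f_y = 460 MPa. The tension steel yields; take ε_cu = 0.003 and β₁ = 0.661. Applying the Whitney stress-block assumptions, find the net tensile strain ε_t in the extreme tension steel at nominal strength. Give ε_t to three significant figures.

ε_t ≈ 0.0334

a = A_s f_y/(0.85 f'_c b) = 27.24 mm.
β₁ = 0.661, so c = a/β₁ = 27.24/0.661 = 41.21 mm.
From the linear strain diagram with ε_cu = 0.003: ε_t = 0.003 (d − c)/c = 0.003 × (500 − 41.21)/41.21 = 0.0334.
Since ε_t ≥ 0.005, the section is tension-controlled.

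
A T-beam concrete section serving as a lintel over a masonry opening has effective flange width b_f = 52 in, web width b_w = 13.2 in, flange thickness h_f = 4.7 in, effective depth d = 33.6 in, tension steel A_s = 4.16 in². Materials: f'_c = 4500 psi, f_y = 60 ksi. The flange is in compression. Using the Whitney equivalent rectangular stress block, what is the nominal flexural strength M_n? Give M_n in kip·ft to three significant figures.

Tension: T = A_s f_y = 4.16 × 60 = 249.6 kips.
Try a within the flange: a = T/(0.85 f'_c b_f) = 249.6/(0.85 × 4.5 × 52) = 1.255 in.
Since a = 1.255 ≤ h_f = 4.7 in, the stress block lies entirely in the flange; analyse as a rectangular beam of width b_f.
M_n = T(d − a/2) = 249.6 × (33.6 − 0.6275) = 8229.9 kip·in.
M_n = 8229.9/12 = 685.83 kip·ft.

M_n ≈ 686 kip·ft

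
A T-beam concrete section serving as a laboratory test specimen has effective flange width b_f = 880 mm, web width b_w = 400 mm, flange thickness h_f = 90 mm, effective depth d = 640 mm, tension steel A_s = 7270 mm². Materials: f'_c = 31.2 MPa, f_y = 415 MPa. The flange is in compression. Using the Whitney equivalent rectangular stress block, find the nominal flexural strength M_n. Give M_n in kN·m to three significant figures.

M_n ≈ 1710 kN·m

Tension: T = A_s f_y = 7270 × 415 = 3017050 N.
Try a within the flange: a = T/(0.85 f'_c b_f) = 3017050/(0.85 × 31.2 × 880) = 129.28 mm.
a = 129.28 > h_f = 90 mm: the block extends into the web. Split into flange-overhang and web parts.
C_f = 0.85 f'_c (b_f − b_w) h_f = 0.85 × 31.2 × (880 − 400) × 90 = 1145664 N.
Remaining web compression depth: a_w = (T − C_f)/(0.85 f'_c b_w) = (3017050 − 1145664)/(0.85 × 31.2 × 400) = 176.41 mm.
M_n = C_f(d − h_f/2) + (T − C_f)(d − a_w/2) = 1145664 × (640 − 45) + 1871386 × (640 − 88.205) = 681.67 + 1032.62 = 1714.29 × 10⁶ N·mm.
M_n = 1714.29 kN·m.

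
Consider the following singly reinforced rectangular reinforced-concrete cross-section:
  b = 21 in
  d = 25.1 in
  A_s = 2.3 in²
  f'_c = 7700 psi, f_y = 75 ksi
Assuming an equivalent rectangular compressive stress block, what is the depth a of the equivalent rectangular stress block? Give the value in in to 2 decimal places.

T = A_s f_y = 2.3 × 75 = 172.5 kips.
a = T/(0.85 f'_c b) = 172.5/(0.85 × 7.7 × 21) = 1.26 in.

a ≈ 1.26 in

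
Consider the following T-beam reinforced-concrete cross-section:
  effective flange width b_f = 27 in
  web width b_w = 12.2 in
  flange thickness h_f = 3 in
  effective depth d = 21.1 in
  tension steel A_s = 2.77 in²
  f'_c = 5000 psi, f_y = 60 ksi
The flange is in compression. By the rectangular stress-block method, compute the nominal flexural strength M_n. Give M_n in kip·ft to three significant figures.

Tension: T = A_s f_y = 2.77 × 60 = 166.2 kips.
Try a within the flange: a = T/(0.85 f'_c b_f) = 166.2/(0.85 × 5 × 27) = 1.448 in.
Since a = 1.448 ≤ h_f = 3 in, the stress block lies entirely in the flange; analyse as a rectangular beam of width b_f.
M_n = T(d − a/2) = 166.2 × (21.1 − 0.724) = 3386.5 kip·in.
M_n = 3386.5/12 = 282.21 kip·ft.

M_n ≈ 282 kip·ft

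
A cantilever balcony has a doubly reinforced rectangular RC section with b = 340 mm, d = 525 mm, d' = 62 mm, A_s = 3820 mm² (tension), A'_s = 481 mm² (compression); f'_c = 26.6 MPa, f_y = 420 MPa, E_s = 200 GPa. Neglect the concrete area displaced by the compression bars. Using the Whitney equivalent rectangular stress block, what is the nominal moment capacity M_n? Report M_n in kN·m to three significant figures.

M_n ≈ 702 kN·m

Assume both tension and compression steel yield.
Net tension couple steel: A_s − A'_s = 3339 mm².
a = (A_s − A'_s) f_y / (0.85 f'_c b) = 1402380/(0.85 × 26.6 × 340) = 182.43 mm.
c = a/β₁ = 182.43/0.85 = 214.62 mm; ε'_s = 0.003(c − d')/c = 0.0021 ≥ f_y/E_s = 0.0021, so compression steel does yield.
M_n = (A_s − A'_s) f_y (d − a/2) + A'_s f_y (d − d') = [1402380 × (525 − 91.215) + 202020 × (525 − 62)] × 10⁻⁶ = 608.33 + 93.54 = 701.87 kN·m.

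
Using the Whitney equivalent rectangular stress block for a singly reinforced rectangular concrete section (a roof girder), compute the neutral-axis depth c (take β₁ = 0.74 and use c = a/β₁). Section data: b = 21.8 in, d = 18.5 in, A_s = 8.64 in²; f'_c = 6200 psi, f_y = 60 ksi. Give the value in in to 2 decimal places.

c ≈ 6.10 in

T = A_s f_y = 8.64 × 60 = 518.4 kips.
a = T/(0.85 f'_c b) = 518.4/(0.85 × 6.2 × 21.8) = 4.5123 in.
With β₁ = 0.74, c = a/β₁ = 4.5123/0.74 = 6.10 in.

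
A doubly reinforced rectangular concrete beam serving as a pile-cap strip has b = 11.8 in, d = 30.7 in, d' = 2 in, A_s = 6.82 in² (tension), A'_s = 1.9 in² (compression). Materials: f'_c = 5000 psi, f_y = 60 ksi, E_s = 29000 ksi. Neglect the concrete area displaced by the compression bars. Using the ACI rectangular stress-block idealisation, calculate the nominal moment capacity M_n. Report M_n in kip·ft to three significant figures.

Assume both steels yield.
a = (A_s − A'_s) f_y/(0.85 f'_c b) = (6.82 − 1.9) × 60/(0.85 × 5 × 11.8) = 5.886 in.
c = a/β₁ = 5.886/0.8 = 7.358 in; ε'_s = 0.003(c − d')/c = 0.0022 ≥ ε_y = 0.0021, so the compression steel yields.
M_n = (A_s − A'_s) f_y (d − a/2) + A'_s f_y (d − d') = 295.2 × (30.7 − 2.943) + 114 × (30.7 − 2) = 8193.9 + 3271.8 = 11465.7 kip·in = 11465.7/12 = 955.48 kip·ft.

M_n ≈ 955 kip·ft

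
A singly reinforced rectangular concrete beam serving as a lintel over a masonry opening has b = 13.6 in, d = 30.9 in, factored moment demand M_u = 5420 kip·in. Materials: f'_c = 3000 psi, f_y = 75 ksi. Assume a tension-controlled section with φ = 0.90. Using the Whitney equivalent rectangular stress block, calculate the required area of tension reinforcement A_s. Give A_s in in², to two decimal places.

A_s ≈ 2.89 in²

M_n = M_u/φ = 5420/0.90 = 6022.22 kip·in.
From M_n = 0.85 f'_c a b (d − a/2):
a = d − √(d² − 2M_n/(0.85 f'_c b)) = 30.9 − √(30.9² − 2 × 6022.22/(0.85 × 3 × 13.6)) = 6.252 in.
A_s = 0.85 f'_c a b / f_y = 0.85 × 3 × 6.252 × 13.6 / 75 = 2.891 in².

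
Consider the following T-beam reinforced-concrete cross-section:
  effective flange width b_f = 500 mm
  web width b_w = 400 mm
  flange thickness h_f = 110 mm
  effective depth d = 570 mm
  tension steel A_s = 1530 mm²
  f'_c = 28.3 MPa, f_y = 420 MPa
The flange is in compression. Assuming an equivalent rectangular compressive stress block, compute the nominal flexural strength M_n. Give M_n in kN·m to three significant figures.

M_n ≈ 349 kN·m

Tension: T = A_s f_y = 1530 × 420 = 642600 N.
Try a within the flange: a = T/(0.85 f'_c b_f) = 642600/(0.85 × 28.3 × 500) = 53.43 mm.
Since a = 53.43 ≤ h_f = 110 mm, the stress block lies entirely in the flange; analyse as a rectangular beam of width b_f.
M_n = T(d − a/2) = 642600 × (570 − 26.715) = 349.11 × 10⁶ N·mm.
M_n = 349.11 kN·m.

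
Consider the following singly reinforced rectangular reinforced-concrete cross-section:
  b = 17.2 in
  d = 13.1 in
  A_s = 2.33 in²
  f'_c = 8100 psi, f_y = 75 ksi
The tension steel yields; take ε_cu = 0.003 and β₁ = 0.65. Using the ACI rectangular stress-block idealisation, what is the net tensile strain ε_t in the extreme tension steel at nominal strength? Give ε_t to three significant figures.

a = A_s f_y/(0.85 f'_c b) = 1.476 in.
β₁ = 0.65, so c = a/β₁ = 1.476/0.65 = 2.271 in.
From the linear strain diagram with ε_cu = 0.003: ε_t = 0.003 (d − c)/c = 0.003 × (13.1 − 2.271)/2.271 = 0.0143.
Since ε_t ≥ 0.005, the section is tension-controlled.

ε_t ≈ 0.0143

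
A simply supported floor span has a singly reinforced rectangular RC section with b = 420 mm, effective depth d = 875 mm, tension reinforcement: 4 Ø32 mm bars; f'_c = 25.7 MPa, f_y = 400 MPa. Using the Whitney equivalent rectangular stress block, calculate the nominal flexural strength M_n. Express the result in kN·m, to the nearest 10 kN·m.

M_n ≈ 1040 kN·m

A_s = 4 × 804 = 3216 mm².
T = A_s f_y = 3216 × 400 = 1286400 N = 1286.4 kN.
From C = T: a = T/(0.85 f'_c b) = 1286400/(0.85 × 25.7 × 420) = 140.21 mm.
M_n = T(d − a/2) = 1286.4 kN × (875 − 70.105) mm = 1035.42 kN·m.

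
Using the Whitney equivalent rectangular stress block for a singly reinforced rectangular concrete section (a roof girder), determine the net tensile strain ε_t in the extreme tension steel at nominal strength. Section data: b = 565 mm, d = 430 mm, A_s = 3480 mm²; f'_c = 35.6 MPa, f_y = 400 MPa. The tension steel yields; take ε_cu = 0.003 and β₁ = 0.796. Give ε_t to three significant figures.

a = A_s f_y/(0.85 f'_c b) = 81.42 mm.
β₁ = 0.796, so c = a/β₁ = 81.42/0.796 = 102.29 mm.
From the linear strain diagram with ε_cu = 0.003: ε_t = 0.003 (d − c)/c = 0.003 × (430 − 102.29)/102.29 = 0.00961.
Since ε_t ≥ 0.005, the section is tension-controlled.

ε_t ≈ 0.00961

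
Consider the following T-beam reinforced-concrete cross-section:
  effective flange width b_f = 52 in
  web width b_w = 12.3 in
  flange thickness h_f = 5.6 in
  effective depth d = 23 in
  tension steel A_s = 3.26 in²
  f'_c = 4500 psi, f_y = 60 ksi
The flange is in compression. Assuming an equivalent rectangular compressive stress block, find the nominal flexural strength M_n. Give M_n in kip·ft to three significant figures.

Tension: T = A_s f_y = 3.26 × 60 = 195.6 kips.
Try a within the flange: a = T/(0.85 f'_c b_f) = 195.6/(0.85 × 4.5 × 52) = 0.983 in.
Since a = 0.983 ≤ h_f = 5.6 in, the stress block lies entirely in the flange; analyse as a rectangular beam of width b_f.
M_n = T(d − a/2) = 195.6 × (23 − 0.4915) = 4402.7 kip·in.
M_n = 4402.7/12 = 366.89 kip·ft.

M_n ≈ 367 kip·ft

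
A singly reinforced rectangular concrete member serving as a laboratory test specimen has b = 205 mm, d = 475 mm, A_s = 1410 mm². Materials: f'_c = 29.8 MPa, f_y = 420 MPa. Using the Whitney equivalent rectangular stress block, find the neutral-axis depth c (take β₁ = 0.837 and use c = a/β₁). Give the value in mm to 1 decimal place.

T = A_s f_y = 1410 × 420 = 592200 N = 592.2 kN.
Setting C = 0.85 f'_c a b equal to T: a = 592200/(0.85 × 29.8 × 205) = 114.046 mm.
With β₁ = 0.837, c = a/β₁ = 114.046/0.837 = 136.3 mm.

c ≈ 136.3 mm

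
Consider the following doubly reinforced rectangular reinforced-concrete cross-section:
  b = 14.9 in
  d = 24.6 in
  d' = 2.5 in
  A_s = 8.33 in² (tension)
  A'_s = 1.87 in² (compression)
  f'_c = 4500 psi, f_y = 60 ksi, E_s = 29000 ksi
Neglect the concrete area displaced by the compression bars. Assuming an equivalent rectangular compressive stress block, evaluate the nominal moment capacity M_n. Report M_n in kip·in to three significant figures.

Assume both steels yield.
a = (A_s − A'_s) f_y/(0.85 f'_c b) = (8.33 − 1.87) × 60/(0.85 × 4.5 × 14.9) = 6.801 in.
c = a/β₁ = 6.801/0.825 = 8.244 in; ε'_s = 0.003(c − d')/c = 0.0021 ≥ ε_y = 0.0021, so the compression steel yields.
M_n = (A_s − A'_s) f_y (d − a/2) + A'_s f_y (d − d') = 387.6 × (24.6 − 3.4005) + 112.2 × (24.6 − 2.5) = 8216.9 + 2479.6 = 10696.5 kip·in.

M_n ≈ 10700 kip·in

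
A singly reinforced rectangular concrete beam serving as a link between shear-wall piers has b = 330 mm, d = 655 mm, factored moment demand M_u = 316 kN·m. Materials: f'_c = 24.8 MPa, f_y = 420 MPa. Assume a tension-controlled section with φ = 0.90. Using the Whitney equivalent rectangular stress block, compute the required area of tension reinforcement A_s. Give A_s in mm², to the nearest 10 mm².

A_s ≈ 1360 mm²

M_n = M_u/φ = 316/0.90 = 351.111 kN·m.
With M_n = 0.85 f'_c a b (d − a/2), solve the quadratic for a:
a = d − √(d² − 2M_n/(0.85 f'_c b)) = 655 − √(655² − 2 × 351.111×10⁶/(0.85 × 24.8 × 330)) = 82.22 mm.
A_s = 0.85 f'_c a b / f_y = 0.85 × 24.8 × 82.22 × 330 / 420 = 1361.8 mm².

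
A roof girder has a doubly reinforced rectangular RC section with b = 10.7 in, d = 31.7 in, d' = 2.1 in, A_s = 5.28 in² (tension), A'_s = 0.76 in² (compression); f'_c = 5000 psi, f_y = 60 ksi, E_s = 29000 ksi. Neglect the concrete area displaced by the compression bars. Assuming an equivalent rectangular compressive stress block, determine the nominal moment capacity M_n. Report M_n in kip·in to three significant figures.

M_n ≈ 9140 kip·in

Assume both steels yield.
a = (A_s − A'_s) f_y/(0.85 f'_c b) = (5.28 − 0.76) × 60/(0.85 × 5 × 10.7) = 5.964 in.
c = a/β₁ = 5.964/0.8 = 7.455 in; ε'_s = 0.003(c − d')/c = 0.0022 ≥ ε_y = 0.0021, so the compression steel yields.
M_n = (A_s − A'_s) f_y (d − a/2) + A'_s f_y (d − d') = 271.2 × (31.7 − 2.982) + 45.6 × (31.7 − 2.1) = 7788.3 + 1349.8 = 9138.1 kip·in.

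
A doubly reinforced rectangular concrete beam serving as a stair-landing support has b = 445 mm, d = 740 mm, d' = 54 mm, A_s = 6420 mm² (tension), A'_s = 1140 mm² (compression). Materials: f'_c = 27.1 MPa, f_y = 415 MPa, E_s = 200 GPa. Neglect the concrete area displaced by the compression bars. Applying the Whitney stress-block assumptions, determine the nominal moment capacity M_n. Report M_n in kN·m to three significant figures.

M_n ≈ 1710 kN·m

Assume both tension and compression steel yield.
Net tension couple steel: A_s − A'_s = 5280 mm².
a = (A_s − A'_s) f_y / (0.85 f'_c b) = 2191200/(0.85 × 27.1 × 445) = 213.76 mm.
c = a/β₁ = 213.76/0.85 = 251.48 mm; ε'_s = 0.003(c − d')/c = 0.0024 ≥ f_y/E_s = 0.0021, so compression steel does yield.
M_n = (A_s − A'_s) f_y (d − a/2) + A'_s f_y (d − d') = [2191200 × (740 − 106.88) + 473100 × (740 − 54)] × 10⁻⁶ = 1387.29 + 324.55 = 1711.84 kN·m.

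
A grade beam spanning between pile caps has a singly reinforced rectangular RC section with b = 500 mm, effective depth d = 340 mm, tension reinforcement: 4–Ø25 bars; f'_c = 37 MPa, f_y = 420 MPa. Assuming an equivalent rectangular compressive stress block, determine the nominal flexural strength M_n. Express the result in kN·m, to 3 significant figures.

M_n ≈ 259 kN·m

A_s = 4 × 491 = 1964 mm².
T = A_s f_y = 1964 × 420 = 824880 N = 824.88 kN.
From C = T: a = T/(0.85 f'_c b) = 824880/(0.85 × 37 × 500) = 52.46 mm.
M_n = T(d − a/2) = 824.88 kN × (340 − 26.23) mm = 258.82 kN·m.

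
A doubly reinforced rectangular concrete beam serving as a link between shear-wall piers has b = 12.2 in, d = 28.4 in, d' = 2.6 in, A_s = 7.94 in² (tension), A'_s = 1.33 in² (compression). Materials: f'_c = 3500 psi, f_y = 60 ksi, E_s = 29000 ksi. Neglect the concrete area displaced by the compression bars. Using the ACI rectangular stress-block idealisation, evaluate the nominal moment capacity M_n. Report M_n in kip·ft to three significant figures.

Assume both steels yield.
a = (A_s − A'_s) f_y/(0.85 f'_c b) = (7.94 − 1.33) × 60/(0.85 × 3.5 × 12.2) = 10.927 in.
c = a/β₁ = 10.927/0.85 = 12.855 in; ε'_s = 0.003(c − d')/c = 0.0024 ≥ ε_y = 0.0021, so the compression steel yields.
M_n = (A_s − A'_s) f_y (d − a/2) + A'_s f_y (d − d') = 396.6 × (28.4 − 5.4635) + 79.8 × (28.4 − 2.6) = 9096.6 + 2058.8 = 11155.4 kip·in = 11155.4/12 = 929.62 kip·ft.

M_n ≈ 930 kip·ft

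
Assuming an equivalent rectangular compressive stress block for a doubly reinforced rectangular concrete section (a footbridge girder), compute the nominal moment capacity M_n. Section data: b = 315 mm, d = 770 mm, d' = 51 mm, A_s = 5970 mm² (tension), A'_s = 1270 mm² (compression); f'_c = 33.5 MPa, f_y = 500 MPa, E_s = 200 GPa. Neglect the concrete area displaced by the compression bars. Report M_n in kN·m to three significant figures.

M_n ≈ 1960 kN·m

Assume both tension and compression steel yield.
Net tension couple steel: A_s − A'_s = 4700 mm².
a = (A_s − A'_s) f_y / (0.85 f'_c b) = 2350000/(0.85 × 33.5 × 315) = 262.00 mm.
c = a/β₁ = 262.00/0.811 = 323.06 mm; ε'_s = 0.003(c − d')/c = 0.0025 ≥ f_y/E_s = 0.0025, so compression steel does yield.
M_n = (A_s − A'_s) f_y (d − a/2) + A'_s f_y (d − d') = [2350000 × (770 − 131) + 635000 × (770 − 51)] × 10⁻⁶ = 1501.65 + 456.57 = 1958.22 kN·m.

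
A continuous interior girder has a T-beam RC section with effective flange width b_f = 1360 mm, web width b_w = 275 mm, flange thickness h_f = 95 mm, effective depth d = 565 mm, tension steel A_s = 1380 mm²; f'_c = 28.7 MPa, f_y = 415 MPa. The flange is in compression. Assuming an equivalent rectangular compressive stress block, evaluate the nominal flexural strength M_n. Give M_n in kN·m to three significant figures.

M_n ≈ 319 kN·m

Tension: T = A_s f_y = 1380 × 415 = 572700 N.
Try a within the flange: a = T/(0.85 f'_c b_f) = 572700/(0.85 × 28.7 × 1360) = 17.26 mm.
Since a = 17.26 ≤ h_f = 95 mm, the stress block lies entirely in the flange; analyse as a rectangular beam of width b_f.
M_n = T(d − a/2) = 572700 × (565 − 8.63) = 318.63 × 10⁶ N·mm.
M_n = 318.63 kN·m.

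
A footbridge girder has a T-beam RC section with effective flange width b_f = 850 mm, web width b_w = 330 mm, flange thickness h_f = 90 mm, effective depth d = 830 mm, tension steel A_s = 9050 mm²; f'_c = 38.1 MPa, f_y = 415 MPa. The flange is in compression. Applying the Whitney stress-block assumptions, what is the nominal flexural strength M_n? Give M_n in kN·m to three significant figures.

Tension: T = A_s f_y = 9050 × 415 = 3755750 N.
Try a within the flange: a = T/(0.85 f'_c b_f) = 3755750/(0.85 × 38.1 × 850) = 136.44 mm.
a = 136.44 > h_f = 90 mm: the block extends into the web. Split into flange-overhang and web parts.
C_f = 0.85 f'_c (b_f − b_w) h_f = 0.85 × 38.1 × (850 − 330) × 90 = 1515618 N.
Remaining web compression depth: a_w = (T − C_f)/(0.85 f'_c b_w) = (3755750 − 1515618)/(0.85 × 38.1 × 330) = 209.61 mm.
M_n = C_f(d − h_f/2) + (T − C_f)(d − a_w/2) = 1515618 × (830 − 45) + 2240132 × (830 − 104.805) = 1189.76 + 1624.53 = 2814.29 × 10⁶ N·mm.
M_n = 2814.29 kN·m.

M_n ≈ 2810 kN·m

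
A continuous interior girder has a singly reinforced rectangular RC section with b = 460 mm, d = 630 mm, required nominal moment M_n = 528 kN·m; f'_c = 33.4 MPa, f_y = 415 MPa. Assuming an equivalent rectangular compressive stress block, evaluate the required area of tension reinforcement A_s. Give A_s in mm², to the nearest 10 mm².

A_s ≈ 2130 mm²

With M_n = 0.85 f'_c a b (d − a/2), solve the quadratic for a:
a = d − √(d² − 2M_n/(0.85 f'_c b)) = 630 − √(630² − 2 × 528×10⁶/(0.85 × 33.4 × 460)) = 67.83 mm.
A_s = 0.85 f'_c a b / f_y = 0.85 × 33.4 × 67.83 × 460 / 415 = 2134.5 mm².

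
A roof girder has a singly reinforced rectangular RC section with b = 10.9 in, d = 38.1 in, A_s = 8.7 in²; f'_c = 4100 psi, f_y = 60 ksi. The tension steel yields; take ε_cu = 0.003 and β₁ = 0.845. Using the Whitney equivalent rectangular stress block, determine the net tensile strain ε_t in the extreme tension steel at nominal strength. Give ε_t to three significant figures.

a = A_s f_y/(0.85 f'_c b) = 13.742 in.
β₁ = 0.845, so c = a/β₁ = 13.742/0.845 = 16.263 in.
From the linear strain diagram with ε_cu = 0.003: ε_t = 0.003 (d − c)/c = 0.003 × (38.1 − 16.263)/16.263 = 0.00403.
ε_t is between 0.004 and 0.005 — transition zone.

ε_t ≈ 0.00403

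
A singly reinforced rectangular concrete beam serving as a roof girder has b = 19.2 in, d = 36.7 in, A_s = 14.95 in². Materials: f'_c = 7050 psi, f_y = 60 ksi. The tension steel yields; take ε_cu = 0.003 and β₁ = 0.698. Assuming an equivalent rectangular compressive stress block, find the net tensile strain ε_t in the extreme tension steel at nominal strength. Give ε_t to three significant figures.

ε_t ≈ 0.00686

a = A_s f_y/(0.85 f'_c b) = 7.796 in.
β₁ = 0.698, so c = a/β₁ = 7.796/0.698 = 11.169 in.
From the linear strain diagram with ε_cu = 0.003: ε_t = 0.003 (d − c)/c = 0.003 × (36.7 − 11.169)/11.169 = 0.00686.
Since ε_t ≥ 0.005, the section is tension-controlled.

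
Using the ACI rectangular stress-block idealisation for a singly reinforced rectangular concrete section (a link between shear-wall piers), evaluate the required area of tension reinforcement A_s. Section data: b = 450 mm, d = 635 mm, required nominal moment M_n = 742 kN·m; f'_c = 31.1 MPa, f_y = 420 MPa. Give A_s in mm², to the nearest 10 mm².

With M_n = 0.85 f'_c a b (d − a/2), solve the quadratic for a:
a = d − √(d² − 2M_n/(0.85 f'_c b)) = 635 − √(635² − 2 × 742×10⁶/(0.85 × 31.1 × 450)) = 107.29 mm.
A_s = 0.85 f'_c a b / f_y = 0.85 × 31.1 × 107.29 × 450 / 420 = 3038.8 mm².

A_s ≈ 3040 mm²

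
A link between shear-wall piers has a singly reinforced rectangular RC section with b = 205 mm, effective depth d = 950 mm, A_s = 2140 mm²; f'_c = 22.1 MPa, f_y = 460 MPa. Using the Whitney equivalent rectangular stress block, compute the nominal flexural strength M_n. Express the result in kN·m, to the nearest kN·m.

T = A_s f_y = 2140 × 460 = 984400 N = 984.4 kN.
From C = T: a = T/(0.85 f'_c b) = 984400/(0.85 × 22.1 × 205) = 255.63 mm.
M_n = T(d − a/2) = 984.4 kN × (950 − 127.815) mm = 809.36 kN·m.

M_n ≈ 809 kN·m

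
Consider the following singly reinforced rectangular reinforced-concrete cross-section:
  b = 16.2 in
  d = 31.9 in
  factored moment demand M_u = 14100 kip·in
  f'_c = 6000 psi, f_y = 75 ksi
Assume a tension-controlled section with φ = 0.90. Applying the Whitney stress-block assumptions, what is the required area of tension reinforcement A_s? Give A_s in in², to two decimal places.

M_n = M_u/φ = 14100/0.90 = 15666.7 kip·in.
From M_n = 0.85 f'_c a b (d − a/2):
a = d − √(d² − 2M_n/(0.85 f'_c b)) = 31.9 − √(31.9² − 2 × 15666.7/(0.85 × 6 × 16.2)) = 6.634 in.
A_s = 0.85 f'_c a b / f_y = 0.85 × 6 × 6.634 × 16.2 / 75 = 7.308 in².

A_s ≈ 7.31 in²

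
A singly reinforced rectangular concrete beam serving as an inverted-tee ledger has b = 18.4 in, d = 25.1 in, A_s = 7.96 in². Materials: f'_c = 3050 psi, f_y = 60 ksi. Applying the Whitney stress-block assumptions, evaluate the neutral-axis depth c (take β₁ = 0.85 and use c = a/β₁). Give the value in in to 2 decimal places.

T = A_s f_y = 7.96 × 60 = 477.6 kips.
a = T/(0.85 f'_c b) = 477.6/(0.85 × 3.05 × 18.4) = 10.0122 in.
With β₁ = 0.85, c = a/β₁ = 10.0122/0.85 = 11.78 in.

c ≈ 11.78 in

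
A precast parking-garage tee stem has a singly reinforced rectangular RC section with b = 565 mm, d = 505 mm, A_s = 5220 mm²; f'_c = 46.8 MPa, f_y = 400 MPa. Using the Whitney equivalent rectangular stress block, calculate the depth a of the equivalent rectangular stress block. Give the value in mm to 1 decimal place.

T = A_s f_y = 5220 × 400 = 2088000 N = 2088 kN.
Setting C = 0.85 f'_c a b equal to T: a = 2088000/(0.85 × 46.8 × 565) = 92.9 mm.

a ≈ 92.9 mm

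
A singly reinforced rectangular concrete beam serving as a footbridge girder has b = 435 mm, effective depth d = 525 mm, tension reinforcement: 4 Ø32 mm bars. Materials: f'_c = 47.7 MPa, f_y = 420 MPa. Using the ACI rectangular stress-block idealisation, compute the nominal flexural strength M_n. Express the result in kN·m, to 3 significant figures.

A_s = 4 × 804 = 3216 mm².
T = A_s f_y = 3216 × 420 = 1350720 N = 1350.72 kN.
From C = T: a = T/(0.85 f'_c b) = 1350720/(0.85 × 47.7 × 435) = 76.58 mm.
M_n = T(d − a/2) = 1350.72 kN × (525 − 38.29) mm = 657.41 kN·m.

M_n ≈ 657 kN·m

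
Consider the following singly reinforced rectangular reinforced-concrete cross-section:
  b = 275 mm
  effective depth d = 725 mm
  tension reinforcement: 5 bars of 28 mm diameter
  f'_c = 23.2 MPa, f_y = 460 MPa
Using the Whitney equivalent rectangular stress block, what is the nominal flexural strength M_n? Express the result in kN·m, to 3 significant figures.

M_n ≈ 842 kN·m

A_s = 5 × 616 = 3080 mm².
T = A_s f_y = 3080 × 460 = 1416800 N = 1416.8 kN.
From C = T: a = T/(0.85 f'_c b) = 1416800/(0.85 × 23.2 × 275) = 261.26 mm.
M_n = T(d − a/2) = 1416.8 kN × (725 − 130.63) mm = 842.10 kN·m.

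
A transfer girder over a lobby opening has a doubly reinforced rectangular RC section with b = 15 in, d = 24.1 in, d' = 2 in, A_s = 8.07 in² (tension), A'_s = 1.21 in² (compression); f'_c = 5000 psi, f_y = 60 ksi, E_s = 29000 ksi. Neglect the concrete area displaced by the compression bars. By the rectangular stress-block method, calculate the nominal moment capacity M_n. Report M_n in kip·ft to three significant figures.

Assume both steels yield.
a = (A_s − A'_s) f_y/(0.85 f'_c b) = (8.07 − 1.21) × 60/(0.85 × 5 × 15) = 6.456 in.
c = a/β₁ = 6.456/0.8 = 8.070 in; ε'_s = 0.003(c − d')/c = 0.0023 ≥ ε_y = 0.0021, so the compression steel yields.
M_n = (A_s − A'_s) f_y (d − a/2) + A'_s f_y (d − d') = 411.6 × (24.1 − 3.228) + 72.6 × (24.1 − 2) = 8590.9 + 1604.5 = 10195.4 kip·in = 10195.4/12 = 849.62 kip·ft.

M_n ≈ 850 kip·ft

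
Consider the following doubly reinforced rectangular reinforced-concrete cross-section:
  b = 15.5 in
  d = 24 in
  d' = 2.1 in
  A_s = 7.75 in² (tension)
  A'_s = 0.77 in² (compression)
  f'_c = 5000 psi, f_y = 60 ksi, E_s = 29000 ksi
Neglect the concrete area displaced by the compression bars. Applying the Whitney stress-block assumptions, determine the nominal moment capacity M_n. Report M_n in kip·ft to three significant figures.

M_n ≈ 811 kip·ft

Assume both steels yield.
a = (A_s − A'_s) f_y/(0.85 f'_c b) = (7.75 − 0.77) × 60/(0.85 × 5 × 15.5) = 6.357 in.
c = a/β₁ = 6.357/0.8 = 7.946 in; ε'_s = 0.003(c − d')/c = 0.0022 ≥ ε_y = 0.0021, so the compression steel yields.
M_n = (A_s − A'_s) f_y (d − a/2) + A'_s f_y (d − d') = 418.8 × (24 − 3.1785) + 46.2 × (24 − 2.1) = 8720.0 + 1011.8 = 9731.8 kip·in = 9731.8/12 = 810.98 kip·ft.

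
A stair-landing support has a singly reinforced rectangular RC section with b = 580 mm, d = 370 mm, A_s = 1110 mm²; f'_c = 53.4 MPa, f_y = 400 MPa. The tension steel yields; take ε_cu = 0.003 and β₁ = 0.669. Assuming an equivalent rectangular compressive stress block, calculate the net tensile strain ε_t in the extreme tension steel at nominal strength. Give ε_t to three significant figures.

a = A_s f_y/(0.85 f'_c b) = 16.87 mm.
β₁ = 0.669, so c = a/β₁ = 16.87/0.669 = 25.22 mm.
From the linear strain diagram with ε_cu = 0.003: ε_t = 0.003 (d − c)/c = 0.003 × (370 − 25.22)/25.22 = 0.0410.
Since ε_t ≥ 0.005, the section is tension-controlled.

ε_t ≈ 0.0410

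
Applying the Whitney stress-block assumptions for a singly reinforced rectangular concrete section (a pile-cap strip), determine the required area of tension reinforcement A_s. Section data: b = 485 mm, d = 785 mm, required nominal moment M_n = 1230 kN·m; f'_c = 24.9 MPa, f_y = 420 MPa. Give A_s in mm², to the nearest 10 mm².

With M_n = 0.85 f'_c a b (d − a/2), solve the quadratic for a:
a = d − √(d² − 2M_n/(0.85 f'_c b)) = 785 − √(785² − 2 × 1230×10⁶/(0.85 × 24.9 × 485)) = 171.34 mm.
A_s = 0.85 f'_c a b / f_y = 0.85 × 24.9 × 171.34 × 485 / 420 = 4187.6 mm².

A_s ≈ 4190 mm²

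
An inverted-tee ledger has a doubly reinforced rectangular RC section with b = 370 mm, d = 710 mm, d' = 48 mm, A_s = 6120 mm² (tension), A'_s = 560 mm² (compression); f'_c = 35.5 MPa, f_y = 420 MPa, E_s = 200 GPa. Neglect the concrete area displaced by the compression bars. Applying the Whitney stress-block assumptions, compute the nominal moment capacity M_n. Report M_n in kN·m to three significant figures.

M_n ≈ 1570 kN·m

Assume both tension and compression steel yield.
Net tension couple steel: A_s − A'_s = 5560 mm².
a = (A_s − A'_s) f_y / (0.85 f'_c b) = 2335200/(0.85 × 35.5 × 370) = 209.16 mm.
c = a/β₁ = 209.16/0.796 = 262.76 mm; ε'_s = 0.003(c − d')/c = 0.0025 ≥ f_y/E_s = 0.0021, so compression steel does yield.
M_n = (A_s − A'_s) f_y (d − a/2) + A'_s f_y (d − d') = [2335200 × (710 − 104.58) + 235200 × (710 − 48)] × 10⁻⁶ = 1413.78 + 155.70 = 1569.48 kN·m.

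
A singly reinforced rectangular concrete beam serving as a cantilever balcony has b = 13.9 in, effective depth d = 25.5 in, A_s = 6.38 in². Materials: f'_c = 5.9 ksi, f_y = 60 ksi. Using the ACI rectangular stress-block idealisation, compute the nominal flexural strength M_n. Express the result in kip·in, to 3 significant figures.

T = A_s f_y = 6.38 × 60 = 382.8 kips.
a = T/(0.85 f'_c b) = 382.8/(0.85 × 5.9 × 13.9) = 5.491 in.
M_n = T(d − a/2) = 382.8 × (25.5 − 2.7455) = 8710.4 kip·in.

M_n ≈ 8710 kip·in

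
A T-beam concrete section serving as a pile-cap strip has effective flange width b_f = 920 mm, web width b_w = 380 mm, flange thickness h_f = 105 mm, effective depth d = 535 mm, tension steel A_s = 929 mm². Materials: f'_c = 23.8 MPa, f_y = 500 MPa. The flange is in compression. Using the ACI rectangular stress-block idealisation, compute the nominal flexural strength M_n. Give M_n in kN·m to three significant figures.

M_n ≈ 243 kN·m

Tension: T = A_s f_y = 929 × 500 = 464500 N.
Try a within the flange: a = T/(0.85 f'_c b_f) = 464500/(0.85 × 23.8 × 920) = 24.96 mm.
Since a = 24.96 ≤ h_f = 105 mm, the stress block lies entirely in the flange; analyse as a rectangular beam of width b_f.
M_n = T(d − a/2) = 464500 × (535 − 12.48) = 242.71 × 10⁶ N·mm.
M_n = 242.71 kN·m.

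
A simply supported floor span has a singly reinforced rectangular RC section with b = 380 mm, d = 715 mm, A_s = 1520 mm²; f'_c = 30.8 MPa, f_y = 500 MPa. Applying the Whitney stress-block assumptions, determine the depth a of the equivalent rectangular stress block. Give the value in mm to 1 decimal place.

T = A_s f_y = 1520 × 500 = 760000 N = 760 kN.
Setting C = 0.85 f'_c a b equal to T: a = 760000/(0.85 × 30.8 × 380) = 76.4 mm.

a ≈ 76.4 mm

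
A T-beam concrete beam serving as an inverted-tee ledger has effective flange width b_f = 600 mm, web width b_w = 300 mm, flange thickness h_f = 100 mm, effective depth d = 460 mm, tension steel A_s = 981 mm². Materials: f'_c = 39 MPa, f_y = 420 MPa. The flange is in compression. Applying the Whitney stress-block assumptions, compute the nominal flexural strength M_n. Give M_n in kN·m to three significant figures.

M_n ≈ 185 kN·m

Tension: T = A_s f_y = 981 × 420 = 412020 N.
Try a within the flange: a = T/(0.85 f'_c b_f) = 412020/(0.85 × 39 × 600) = 20.71 mm.
Since a = 20.71 ≤ h_f = 100 mm, the stress block lies entirely in the flange; analyse as a rectangular beam of width b_f.
M_n = T(d − a/2) = 412020 × (460 − 10.355) = 185.26 × 10⁶ N·mm.
M_n = 185.26 kN·m.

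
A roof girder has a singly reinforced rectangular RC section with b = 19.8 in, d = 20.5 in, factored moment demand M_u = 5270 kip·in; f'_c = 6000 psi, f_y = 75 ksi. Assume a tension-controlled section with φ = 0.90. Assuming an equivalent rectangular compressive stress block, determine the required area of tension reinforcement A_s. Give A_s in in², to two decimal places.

M_n = M_u/φ = 5270/0.90 = 5855.56 kip·in.
From M_n = 0.85 f'_c a b (d − a/2):
a = d − √(d² − 2M_n/(0.85 f'_c b)) = 20.5 − √(20.5² − 2 × 5855.56/(0.85 × 6 × 19.8)) = 3.057 in.
A_s = 0.85 f'_c a b / f_y = 0.85 × 6 × 3.057 × 19.8 / 75 = 4.116 in².

A_s ≈ 4.12 in²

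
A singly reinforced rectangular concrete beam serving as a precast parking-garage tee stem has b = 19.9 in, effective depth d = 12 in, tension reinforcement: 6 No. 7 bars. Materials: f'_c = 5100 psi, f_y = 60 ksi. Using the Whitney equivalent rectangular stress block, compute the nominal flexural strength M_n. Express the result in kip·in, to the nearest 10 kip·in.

M_n ≈ 2320 kip·in

A_s = 6 × 0.6 = 3.6 in².
T = A_s f_y = 3.6 × 60 = 216 kips.
a = T/(0.85 f'_c b) = 216/(0.85 × 5.1 × 19.9) = 2.504 in.
M_n = T(d − a/2) = 216 × (12 − 1.252) = 2321.6 kip·in.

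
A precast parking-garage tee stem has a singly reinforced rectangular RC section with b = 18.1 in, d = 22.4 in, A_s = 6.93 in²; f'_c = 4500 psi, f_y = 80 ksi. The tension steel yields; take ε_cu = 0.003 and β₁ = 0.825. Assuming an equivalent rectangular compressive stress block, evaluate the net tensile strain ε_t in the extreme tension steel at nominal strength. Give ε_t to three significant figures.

a = A_s f_y/(0.85 f'_c b) = 8.008 in.
β₁ = 0.825, so c = a/β₁ = 8.008/0.825 = 9.707 in.
From the linear strain diagram with ε_cu = 0.003: ε_t = 0.003 (d − c)/c = 0.003 × (22.4 − 9.707)/9.707 = 0.00392.
ε_t < 0.004 — the section is over-reinforced for flexure under ACI limits.

ε_t ≈ 0.00392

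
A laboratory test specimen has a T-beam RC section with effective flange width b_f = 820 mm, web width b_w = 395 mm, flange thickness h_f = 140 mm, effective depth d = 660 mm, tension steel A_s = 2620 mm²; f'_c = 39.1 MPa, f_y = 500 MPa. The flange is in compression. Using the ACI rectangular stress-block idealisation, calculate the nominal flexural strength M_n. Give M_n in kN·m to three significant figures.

Tension: T = A_s f_y = 2620 × 500 = 1310000 N.
Try a within the flange: a = T/(0.85 f'_c b_f) = 1310000/(0.85 × 39.1 × 820) = 48.07 mm.
Since a = 48.07 ≤ h_f = 140 mm, the stress block lies entirely in the flange; analyse as a rectangular beam of width b_f.
M_n = T(d − a/2) = 1310000 × (660 − 24.035) = 833.11 × 10⁶ N·mm.
M_n = 833.11 kN·m.

M_n ≈ 833 kN·m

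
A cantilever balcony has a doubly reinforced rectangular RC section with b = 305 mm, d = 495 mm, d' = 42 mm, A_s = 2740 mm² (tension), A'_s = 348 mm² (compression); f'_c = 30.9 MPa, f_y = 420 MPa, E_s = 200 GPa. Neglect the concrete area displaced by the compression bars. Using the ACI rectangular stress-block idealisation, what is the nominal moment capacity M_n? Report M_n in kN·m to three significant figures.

M_n ≈ 501 kN·m

Assume both tension and compression steel yield.
Net tension couple steel: A_s − A'_s = 2392 mm².
a = (A_s − A'_s) f_y / (0.85 f'_c b) = 1004640/(0.85 × 30.9 × 305) = 125.41 mm.
c = a/β₁ = 125.41/0.829 = 151.28 mm; ε'_s = 0.003(c − d')/c = 0.0022 ≥ f_y/E_s = 0.0021, so compression steel does yield.
M_n = (A_s − A'_s) f_y (d − a/2) + A'_s f_y (d − d') = [1004640 × (495 − 62.705) + 146160 × (495 − 42)] × 10⁻⁶ = 434.30 + 66.21 = 500.51 kN·m.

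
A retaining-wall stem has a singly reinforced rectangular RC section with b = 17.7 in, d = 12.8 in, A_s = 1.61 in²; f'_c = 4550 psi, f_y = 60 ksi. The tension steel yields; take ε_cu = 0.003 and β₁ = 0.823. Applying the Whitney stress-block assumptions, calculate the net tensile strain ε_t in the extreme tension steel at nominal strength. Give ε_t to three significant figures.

a = A_s f_y/(0.85 f'_c b) = 1.411 in.
β₁ = 0.823, so c = a/β₁ = 1.411/0.823 = 1.714 in.
From the linear strain diagram with ε_cu = 0.003: ε_t = 0.003 (d − c)/c = 0.003 × (12.8 − 1.714)/1.714 = 0.0194.
Since ε_t ≥ 0.005, the section is tension-controlled.

ε_t ≈ 0.0194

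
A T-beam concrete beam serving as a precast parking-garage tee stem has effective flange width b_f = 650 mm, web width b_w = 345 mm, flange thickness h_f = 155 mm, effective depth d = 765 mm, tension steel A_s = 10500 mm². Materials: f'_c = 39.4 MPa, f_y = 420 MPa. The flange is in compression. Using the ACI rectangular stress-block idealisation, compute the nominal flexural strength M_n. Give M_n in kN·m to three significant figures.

Tension: T = A_s f_y = 10500 × 420 = 4410000 N.
Try a within the flange: a = T/(0.85 f'_c b_f) = 4410000/(0.85 × 39.4 × 650) = 202.59 mm.
a = 202.59 > h_f = 155 mm: the block extends into the web. Split into flange-overhang and web parts.
C_f = 0.85 f'_c (b_f − b_w) h_f = 0.85 × 39.4 × (650 − 345) × 155 = 1583240 N.
Remaining web compression depth: a_w = (T − C_f)/(0.85 f'_c b_w) = (4410000 − 1583240)/(0.85 × 39.4 × 345) = 244.66 mm.
M_n = C_f(d − h_f/2) + (T − C_f)(d − a_w/2) = 1583240 × (765 − 77.5) + 2826760 × (765 − 122.33) = 1088.48 + 1816.67 = 2905.15 × 10⁶ N·mm.
M_n = 2905.15 kN·m.

M_n ≈ 2910 kN·m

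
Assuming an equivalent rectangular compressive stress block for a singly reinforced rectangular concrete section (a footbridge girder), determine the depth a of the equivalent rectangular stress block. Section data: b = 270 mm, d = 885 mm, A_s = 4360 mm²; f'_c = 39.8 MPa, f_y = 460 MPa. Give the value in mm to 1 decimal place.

a ≈ 219.6 mm

T = A_s f_y = 4360 × 460 = 2005600 N = 2005.6 kN.
Setting C = 0.85 f'_c a b equal to T: a = 2005600/(0.85 × 39.8 × 270) = 219.6 mm.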